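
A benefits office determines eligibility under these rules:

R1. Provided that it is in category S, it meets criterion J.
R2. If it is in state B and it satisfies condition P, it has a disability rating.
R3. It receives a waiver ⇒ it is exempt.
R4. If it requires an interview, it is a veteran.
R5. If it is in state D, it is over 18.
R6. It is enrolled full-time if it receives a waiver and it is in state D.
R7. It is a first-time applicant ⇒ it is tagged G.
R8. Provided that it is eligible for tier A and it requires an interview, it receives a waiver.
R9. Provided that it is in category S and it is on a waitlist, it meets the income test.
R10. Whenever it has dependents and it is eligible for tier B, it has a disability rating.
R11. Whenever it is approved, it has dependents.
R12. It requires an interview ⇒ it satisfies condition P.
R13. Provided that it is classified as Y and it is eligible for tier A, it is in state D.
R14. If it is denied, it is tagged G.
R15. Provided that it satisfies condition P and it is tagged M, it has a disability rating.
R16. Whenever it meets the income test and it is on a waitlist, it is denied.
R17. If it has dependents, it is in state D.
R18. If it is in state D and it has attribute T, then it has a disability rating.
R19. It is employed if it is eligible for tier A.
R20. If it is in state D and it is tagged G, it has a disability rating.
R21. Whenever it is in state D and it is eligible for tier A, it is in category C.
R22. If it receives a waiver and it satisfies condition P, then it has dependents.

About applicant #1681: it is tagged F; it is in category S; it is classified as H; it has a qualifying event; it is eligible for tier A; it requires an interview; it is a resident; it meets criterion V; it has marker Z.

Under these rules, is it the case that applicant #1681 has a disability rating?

Forward chaining from the given facts derives: meets criterion J, is a veteran, receives a waiver, satisfies condition P, is employed, has dependents, is exempt, is in state D, is in category C, is over 18, is enrolled full-time.
Rules concluding "it has a disability rating": R2 needs "it is in state B"; R10 needs "it is eligible for tier B"; R15 needs "it is tagged M"; R18 needs "it has attribute T"; R20 needs "it is tagged G" — none of these are established.

No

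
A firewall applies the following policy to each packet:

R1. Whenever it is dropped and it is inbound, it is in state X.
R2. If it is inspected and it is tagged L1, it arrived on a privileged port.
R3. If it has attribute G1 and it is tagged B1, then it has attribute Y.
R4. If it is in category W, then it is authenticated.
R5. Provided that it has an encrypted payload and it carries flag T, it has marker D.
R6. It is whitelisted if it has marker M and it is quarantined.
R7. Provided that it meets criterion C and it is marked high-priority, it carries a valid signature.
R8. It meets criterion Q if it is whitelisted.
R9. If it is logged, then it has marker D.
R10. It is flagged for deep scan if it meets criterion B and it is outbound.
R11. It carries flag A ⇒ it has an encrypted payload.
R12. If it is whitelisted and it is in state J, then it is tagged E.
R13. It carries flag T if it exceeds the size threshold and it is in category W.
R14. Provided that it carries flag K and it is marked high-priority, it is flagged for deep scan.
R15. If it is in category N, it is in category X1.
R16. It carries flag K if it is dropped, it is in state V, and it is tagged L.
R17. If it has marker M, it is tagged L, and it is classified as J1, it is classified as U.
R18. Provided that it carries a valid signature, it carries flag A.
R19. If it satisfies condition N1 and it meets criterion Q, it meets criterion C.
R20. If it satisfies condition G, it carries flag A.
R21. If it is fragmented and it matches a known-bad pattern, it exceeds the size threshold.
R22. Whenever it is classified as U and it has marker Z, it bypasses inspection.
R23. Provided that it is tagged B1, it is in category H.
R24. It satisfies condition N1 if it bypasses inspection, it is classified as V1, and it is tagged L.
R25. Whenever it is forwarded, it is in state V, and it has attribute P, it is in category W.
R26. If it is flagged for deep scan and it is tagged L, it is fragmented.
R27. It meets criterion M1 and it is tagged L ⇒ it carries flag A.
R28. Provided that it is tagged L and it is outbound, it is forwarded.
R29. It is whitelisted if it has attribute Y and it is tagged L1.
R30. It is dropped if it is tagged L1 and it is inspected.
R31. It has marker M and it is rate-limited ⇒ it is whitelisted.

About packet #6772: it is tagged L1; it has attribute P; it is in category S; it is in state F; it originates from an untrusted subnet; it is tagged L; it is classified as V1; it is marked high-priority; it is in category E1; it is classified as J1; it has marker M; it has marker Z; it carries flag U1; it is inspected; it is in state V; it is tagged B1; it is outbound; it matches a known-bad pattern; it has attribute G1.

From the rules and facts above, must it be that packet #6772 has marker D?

By R3 (it has attribute G1, it is tagged B1): it has attribute Y.
By R17 (it has marker M, it is tagged L, it is classified as J1): it is classified as U.
By R22 (it is classified as U, it has marker Z): it bypasses inspection.
By R24 (it bypasses inspection, it is classified as V1, it is tagged L): it satisfies condition N1.
By R28 (it is tagged L, it is outbound): it is forwarded.
By R29 (it has attribute Y, it is tagged L1): it is whitelisted.
By R30 (it is tagged L1, it is inspected): it is dropped.
By R8 (it is whitelisted): it meets criterion Q.
By R16 (it is dropped, it is in state V, it is tagged L): it carries flag K.
By R19 (it satisfies condition N1, it meets criterion Q): it meets criterion C.
By R25 (it is forwarded, it is in state V, it has attribute P): it is in category W.
By R7 (it meets criterion C, it is marked high-priority): it carries a valid signature.
By R14 (it carries flag K, it is marked high-priority): it is flagged for deep scan.
By R18 (it carries a valid signature): it carries flag A.
By R26 (it is flagged for deep scan, it is tagged L): it is fragmented.
By R11 (it carries flag A): it has an encrypted payload.
By R21 (it is fragmented, it matches a known-bad pattern): it exceeds the size threshold.
By R13 (it exceeds the size threshold, it is in category W): it carries flag T.
By R5 (it has an encrypted payload, it carries flag T): it has marker D.

Yes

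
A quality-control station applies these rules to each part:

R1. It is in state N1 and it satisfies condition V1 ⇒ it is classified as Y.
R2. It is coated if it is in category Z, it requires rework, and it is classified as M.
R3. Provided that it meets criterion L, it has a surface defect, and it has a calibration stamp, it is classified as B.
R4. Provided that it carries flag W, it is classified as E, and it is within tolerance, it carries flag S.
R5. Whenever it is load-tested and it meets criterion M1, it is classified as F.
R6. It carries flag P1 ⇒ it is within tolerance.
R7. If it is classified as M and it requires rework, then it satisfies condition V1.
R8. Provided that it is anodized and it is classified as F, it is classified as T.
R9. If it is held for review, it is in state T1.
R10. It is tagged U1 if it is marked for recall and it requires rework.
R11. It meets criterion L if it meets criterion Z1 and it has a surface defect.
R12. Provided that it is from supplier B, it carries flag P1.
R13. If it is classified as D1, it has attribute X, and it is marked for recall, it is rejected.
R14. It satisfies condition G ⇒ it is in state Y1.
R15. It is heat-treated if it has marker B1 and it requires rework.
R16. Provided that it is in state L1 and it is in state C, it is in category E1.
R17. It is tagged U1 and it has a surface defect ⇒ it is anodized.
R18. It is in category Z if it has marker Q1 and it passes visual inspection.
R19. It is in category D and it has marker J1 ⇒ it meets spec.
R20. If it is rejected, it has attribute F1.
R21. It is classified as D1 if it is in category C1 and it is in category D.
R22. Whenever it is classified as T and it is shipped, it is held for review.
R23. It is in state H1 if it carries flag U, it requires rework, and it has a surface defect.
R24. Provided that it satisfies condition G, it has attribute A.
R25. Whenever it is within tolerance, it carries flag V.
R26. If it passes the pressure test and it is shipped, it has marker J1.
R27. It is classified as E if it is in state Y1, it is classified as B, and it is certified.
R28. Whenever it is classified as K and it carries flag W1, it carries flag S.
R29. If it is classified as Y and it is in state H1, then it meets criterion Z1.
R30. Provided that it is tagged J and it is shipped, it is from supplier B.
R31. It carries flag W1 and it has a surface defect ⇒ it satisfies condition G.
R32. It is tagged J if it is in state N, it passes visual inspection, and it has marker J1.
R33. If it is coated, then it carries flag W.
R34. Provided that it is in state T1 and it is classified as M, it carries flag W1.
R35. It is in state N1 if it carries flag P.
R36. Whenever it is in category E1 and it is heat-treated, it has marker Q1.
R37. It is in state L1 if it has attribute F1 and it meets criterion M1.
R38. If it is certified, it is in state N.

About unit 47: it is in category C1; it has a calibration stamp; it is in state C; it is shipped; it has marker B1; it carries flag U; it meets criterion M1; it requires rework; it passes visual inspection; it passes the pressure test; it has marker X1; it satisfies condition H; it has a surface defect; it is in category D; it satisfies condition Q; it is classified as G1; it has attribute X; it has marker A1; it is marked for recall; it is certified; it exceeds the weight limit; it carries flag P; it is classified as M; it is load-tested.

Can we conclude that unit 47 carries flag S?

By R5 (it is load-tested, it meets criterion M1): it is classified as F.
By R7 (it is classified as M, it requires rework): it satisfies condition V1.
By R10 (it is marked for recall, it requires rework): it is tagged U1.
By R15 (it has marker B1, it requires rework): it is heat-treated.
By R17 (it is tagged U1, it has a surface defect): it is anodized.
By R21 (it is in category C1, it is in category D): it is classified as D1.
By R23 (it carries flag U, it requires rework, it has a surface defect): it is in state H1.
By R26 (it passes the pressure test, it is shipped): it has marker J1.
By R35 (it carries flag P): it is in state N1.
By R38 (it is certified): it is in state N.
By R1 (it is in state N1, it satisfies condition V1): it is classified as Y.
By R8 (it is anodized, it is classified as F): it is classified as T.
By R13 (it is classified as D1, it has attribute X, it is marked for recall): it is rejected.
By R20 (it is rejected): it has attribute F1.
By R22 (it is classified as T, it is shipped): it is held for review.
By R29 (it is classified as Y, it is in state H1): it meets criterion Z1.
By R32 (it is in state N, it passes visual inspection, it has marker J1): it is tagged J.
By R37 (it has attribute F1, it meets criterion M1): it is in state L1.
By R9 (it is held for review): it is in state T1.
By R11 (it meets criterion Z1, it has a surface defect): it meets criterion L.
By R16 (it is in state L1, it is in state C): it is in category E1.
By R30 (it is tagged J, it is shipped): it is from supplier B.
By R34 (it is in state T1, it is classified as M): it carries flag W1.
By R36 (it is in category E1, it is heat-treated): it has marker Q1.
By R3 (it meets criterion L, it has a surface defect, it has a calibration stamp): it is classified as B.
By R12 (it is from supplier B): it carries flag P1.
By R18 (it has marker Q1, it passes visual inspection): it is in category Z.
By R31 (it carries flag W1, it has a surface defect): it satisfies condition G.
By R2 (it is in category Z, it requires rework, it is classified as M): it is coated.
By R6 (it carries flag P1): it is within tolerance.
By R14 (it satisfies condition G): it is in state Y1.
By R27 (it is in state Y1, it is classified as B, it is certified): it is classified as E.
By R33 (it is coated): it carries flag W.
By R4 (it carries flag W, it is classified as E, it is within tolerance): it carries flag S.

Yes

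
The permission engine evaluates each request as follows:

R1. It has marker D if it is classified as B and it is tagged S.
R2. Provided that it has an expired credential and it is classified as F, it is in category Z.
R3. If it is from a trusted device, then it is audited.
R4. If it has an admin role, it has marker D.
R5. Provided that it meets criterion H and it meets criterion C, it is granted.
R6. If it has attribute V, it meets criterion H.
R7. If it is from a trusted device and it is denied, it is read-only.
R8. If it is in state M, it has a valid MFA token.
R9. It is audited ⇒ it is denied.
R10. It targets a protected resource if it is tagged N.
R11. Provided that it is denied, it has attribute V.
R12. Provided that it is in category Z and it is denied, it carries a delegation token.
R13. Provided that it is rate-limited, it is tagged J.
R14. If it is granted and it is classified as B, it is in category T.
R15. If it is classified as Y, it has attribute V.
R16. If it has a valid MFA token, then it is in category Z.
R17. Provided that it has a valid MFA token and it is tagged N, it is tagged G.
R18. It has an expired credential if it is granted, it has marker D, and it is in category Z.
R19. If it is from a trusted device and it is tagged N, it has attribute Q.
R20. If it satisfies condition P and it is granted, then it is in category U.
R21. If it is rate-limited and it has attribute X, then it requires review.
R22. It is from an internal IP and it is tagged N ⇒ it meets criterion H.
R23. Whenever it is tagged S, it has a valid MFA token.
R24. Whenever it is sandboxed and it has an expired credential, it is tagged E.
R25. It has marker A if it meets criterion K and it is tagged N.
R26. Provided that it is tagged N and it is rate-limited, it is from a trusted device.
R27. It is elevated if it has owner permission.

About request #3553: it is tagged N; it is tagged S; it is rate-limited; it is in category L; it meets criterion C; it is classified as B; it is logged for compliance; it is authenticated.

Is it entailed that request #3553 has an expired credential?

By R1 (it is classified as B, it is tagged S): it has marker D.
By R23 (it is tagged S): it has a valid MFA token.
By R26 (it is tagged N, it is rate-limited): it is from a trusted device.
By R3 (it is from a trusted device): it is audited.
By R9 (it is audited): it is denied.
By R11 (it is denied): it has attribute V.
By R16 (it has a valid MFA token): it is in category Z.
By R6 (it has attribute V): it meets criterion H.
By R5 (it meets criterion H, it meets criterion C): it is granted.
By R18 (it is granted, it has marker D, it is in category Z): it has an expired credential.

Yes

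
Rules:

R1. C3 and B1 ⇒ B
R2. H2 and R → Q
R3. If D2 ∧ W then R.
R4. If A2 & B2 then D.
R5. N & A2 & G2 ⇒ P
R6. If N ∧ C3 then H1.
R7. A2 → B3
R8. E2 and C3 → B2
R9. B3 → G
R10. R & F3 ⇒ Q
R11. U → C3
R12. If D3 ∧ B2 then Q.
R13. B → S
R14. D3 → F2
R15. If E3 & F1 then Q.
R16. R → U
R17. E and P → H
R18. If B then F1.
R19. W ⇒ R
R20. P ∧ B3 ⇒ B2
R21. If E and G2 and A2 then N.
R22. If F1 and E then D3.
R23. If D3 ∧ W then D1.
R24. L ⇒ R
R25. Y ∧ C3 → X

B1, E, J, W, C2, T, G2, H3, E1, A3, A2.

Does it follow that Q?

B3  (by R7: A2)
R  (by R19: W)
N  (by R21: E, G2, A2)
P  (by R5: N, A2, G2)
U  (by R16: R)
B2  (by R20: P, B3)
C3  (by R11: U)
B  (by R1: C3, B1)
F1  (by R18: B)
D3  (by R22: F1, E)
Q  (by R12: D3, B2)

Yes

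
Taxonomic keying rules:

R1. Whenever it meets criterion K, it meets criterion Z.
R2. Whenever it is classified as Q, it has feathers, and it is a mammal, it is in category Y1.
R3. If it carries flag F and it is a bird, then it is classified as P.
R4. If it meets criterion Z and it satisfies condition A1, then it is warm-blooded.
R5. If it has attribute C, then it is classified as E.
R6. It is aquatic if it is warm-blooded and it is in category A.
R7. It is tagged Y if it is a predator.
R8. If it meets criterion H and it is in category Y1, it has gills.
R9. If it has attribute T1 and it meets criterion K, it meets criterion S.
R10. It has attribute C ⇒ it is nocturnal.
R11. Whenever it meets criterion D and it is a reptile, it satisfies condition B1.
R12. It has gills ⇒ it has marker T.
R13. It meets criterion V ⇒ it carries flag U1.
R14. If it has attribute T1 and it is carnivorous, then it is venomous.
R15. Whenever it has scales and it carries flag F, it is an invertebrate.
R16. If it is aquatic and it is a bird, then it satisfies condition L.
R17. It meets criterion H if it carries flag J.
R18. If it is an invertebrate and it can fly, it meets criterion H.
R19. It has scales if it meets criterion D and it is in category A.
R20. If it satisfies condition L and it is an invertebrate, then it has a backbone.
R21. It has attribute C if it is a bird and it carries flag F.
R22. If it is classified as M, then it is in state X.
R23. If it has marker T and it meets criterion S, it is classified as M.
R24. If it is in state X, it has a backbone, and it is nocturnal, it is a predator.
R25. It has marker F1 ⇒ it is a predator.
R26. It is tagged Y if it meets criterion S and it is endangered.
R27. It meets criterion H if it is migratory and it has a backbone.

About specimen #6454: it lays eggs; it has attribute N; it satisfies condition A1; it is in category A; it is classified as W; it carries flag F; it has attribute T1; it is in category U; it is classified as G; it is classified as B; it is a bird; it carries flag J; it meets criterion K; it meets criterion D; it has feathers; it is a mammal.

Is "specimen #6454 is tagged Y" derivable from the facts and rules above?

Forward chaining from the given facts derives: meets criterion Z, is classified as P, is warm-blooded, is aquatic, meets criterion S, satisfies condition L, meets criterion H, has scales, has attribute C, is classified as E, is nocturnal, is an invertebrate, has a backbone.
Rules concluding "it is tagged Y": R7 needs "it is a predator"; R26 needs "it is endangered" — none of these are established.

No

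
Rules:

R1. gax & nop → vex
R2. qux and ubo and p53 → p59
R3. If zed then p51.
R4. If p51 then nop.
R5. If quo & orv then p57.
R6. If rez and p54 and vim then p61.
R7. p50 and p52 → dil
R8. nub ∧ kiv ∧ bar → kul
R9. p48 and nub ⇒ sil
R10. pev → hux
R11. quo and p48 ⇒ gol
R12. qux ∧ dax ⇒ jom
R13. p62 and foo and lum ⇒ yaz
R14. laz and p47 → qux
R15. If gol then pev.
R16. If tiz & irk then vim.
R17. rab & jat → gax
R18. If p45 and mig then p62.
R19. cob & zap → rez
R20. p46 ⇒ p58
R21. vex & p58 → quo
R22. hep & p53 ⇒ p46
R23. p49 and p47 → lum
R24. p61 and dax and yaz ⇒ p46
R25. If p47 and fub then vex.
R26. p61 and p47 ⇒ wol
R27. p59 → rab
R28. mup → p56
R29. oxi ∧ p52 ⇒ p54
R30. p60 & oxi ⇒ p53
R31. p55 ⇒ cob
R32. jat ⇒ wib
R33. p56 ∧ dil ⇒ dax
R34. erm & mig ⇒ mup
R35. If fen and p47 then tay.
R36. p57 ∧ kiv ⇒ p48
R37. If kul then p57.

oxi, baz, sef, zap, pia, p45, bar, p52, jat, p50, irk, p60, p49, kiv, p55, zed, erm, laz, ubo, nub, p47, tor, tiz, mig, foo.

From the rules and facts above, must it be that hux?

Yes

p51  (by R3: zed)
nop  (by R4: p51)
dil  (by R7: p50, p52)
kul  (by R8: nub, kiv, bar)
qux  (by R14: laz, p47)
vim  (by R16: tiz, irk)
p62  (by R18: p45, mig)
lum  (by R23: p49, p47)
p54  (by R29: oxi, p52)
p53  (by R30: p60, oxi)
cob  (by R31: p55)
mup  (by R34: erm, mig)
p57  (by R37: kul)
p59  (by R2: qux, ubo, p53)
yaz  (by R13: p62, foo, lum)
rez  (by R19: cob, zap)
rab  (by R27: p59)
p56  (by R28: mup)
dax  (by R33: p56, dil)
p48  (by R36: p57, kiv)
p61  (by R6: rez, p54, vim)
gax  (by R17: rab, jat)
p46  (by R24: p61, dax, yaz)
vex  (by R1: gax, nop)
p58  (by R20: p46)
quo  (by R21: vex, p58)
gol  (by R11: quo, p48)
pev  (by R15: gol)
hux  (by R10: pev)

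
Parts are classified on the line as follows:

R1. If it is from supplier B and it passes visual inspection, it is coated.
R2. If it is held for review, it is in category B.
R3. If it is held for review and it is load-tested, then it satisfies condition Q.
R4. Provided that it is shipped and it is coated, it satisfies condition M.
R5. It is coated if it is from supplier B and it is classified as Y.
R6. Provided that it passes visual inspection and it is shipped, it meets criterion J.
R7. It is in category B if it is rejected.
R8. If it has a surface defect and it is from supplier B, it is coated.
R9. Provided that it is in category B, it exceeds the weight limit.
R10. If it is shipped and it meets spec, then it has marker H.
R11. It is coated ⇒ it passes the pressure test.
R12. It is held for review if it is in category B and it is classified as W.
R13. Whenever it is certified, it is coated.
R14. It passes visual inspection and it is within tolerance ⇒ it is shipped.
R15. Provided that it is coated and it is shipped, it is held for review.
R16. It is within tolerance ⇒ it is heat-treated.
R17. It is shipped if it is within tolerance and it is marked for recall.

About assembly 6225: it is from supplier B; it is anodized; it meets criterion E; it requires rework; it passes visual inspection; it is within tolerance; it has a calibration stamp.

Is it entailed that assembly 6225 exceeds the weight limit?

By R1 (it is from supplier B, it passes visual inspection): it is coated.
By R14 (it passes visual inspection, it is within tolerance): it is shipped.
By R15 (it is coated, it is shipped): it is held for review.
By R2 (it is held for review): it is in category B.
By R9 (it is in category B): it exceeds the weight limit.

Yes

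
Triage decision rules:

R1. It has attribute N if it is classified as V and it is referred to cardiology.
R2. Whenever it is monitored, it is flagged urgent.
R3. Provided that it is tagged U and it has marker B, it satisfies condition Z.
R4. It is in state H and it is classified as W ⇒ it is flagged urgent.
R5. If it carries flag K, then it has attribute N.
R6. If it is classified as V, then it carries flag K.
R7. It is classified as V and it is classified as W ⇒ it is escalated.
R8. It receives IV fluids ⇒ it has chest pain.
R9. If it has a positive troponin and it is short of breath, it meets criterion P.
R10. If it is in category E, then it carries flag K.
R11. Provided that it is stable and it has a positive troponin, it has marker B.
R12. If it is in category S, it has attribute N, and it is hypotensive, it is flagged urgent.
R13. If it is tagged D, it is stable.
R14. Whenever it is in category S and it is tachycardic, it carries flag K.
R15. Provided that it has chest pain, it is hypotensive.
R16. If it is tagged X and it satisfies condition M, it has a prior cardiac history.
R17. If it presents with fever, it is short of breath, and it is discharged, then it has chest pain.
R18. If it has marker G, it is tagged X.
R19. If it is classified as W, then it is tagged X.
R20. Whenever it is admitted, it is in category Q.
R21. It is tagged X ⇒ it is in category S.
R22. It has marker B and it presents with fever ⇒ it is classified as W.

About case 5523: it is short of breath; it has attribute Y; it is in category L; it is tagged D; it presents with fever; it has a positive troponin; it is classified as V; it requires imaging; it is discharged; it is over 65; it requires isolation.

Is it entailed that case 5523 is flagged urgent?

Yes

By R6 (it is classified as V): it carries flag K.
By R13 (it is tagged D): it is stable.
By R17 (it presents with fever, it is short of breath, it is discharged): it has chest pain.
By R5 (it carries flag K): it has attribute N.
By R11 (it is stable, it has a positive troponin): it has marker B.
By R15 (it has chest pain): it is hypotensive.
By R22 (it has marker B, it presents with fever): it is classified as W.
By R19 (it is classified as W): it is tagged X.
By R21 (it is tagged X): it is in category S.
By R12 (it is in category S, it has attribute N, it is hypotensive): it is flagged urgent.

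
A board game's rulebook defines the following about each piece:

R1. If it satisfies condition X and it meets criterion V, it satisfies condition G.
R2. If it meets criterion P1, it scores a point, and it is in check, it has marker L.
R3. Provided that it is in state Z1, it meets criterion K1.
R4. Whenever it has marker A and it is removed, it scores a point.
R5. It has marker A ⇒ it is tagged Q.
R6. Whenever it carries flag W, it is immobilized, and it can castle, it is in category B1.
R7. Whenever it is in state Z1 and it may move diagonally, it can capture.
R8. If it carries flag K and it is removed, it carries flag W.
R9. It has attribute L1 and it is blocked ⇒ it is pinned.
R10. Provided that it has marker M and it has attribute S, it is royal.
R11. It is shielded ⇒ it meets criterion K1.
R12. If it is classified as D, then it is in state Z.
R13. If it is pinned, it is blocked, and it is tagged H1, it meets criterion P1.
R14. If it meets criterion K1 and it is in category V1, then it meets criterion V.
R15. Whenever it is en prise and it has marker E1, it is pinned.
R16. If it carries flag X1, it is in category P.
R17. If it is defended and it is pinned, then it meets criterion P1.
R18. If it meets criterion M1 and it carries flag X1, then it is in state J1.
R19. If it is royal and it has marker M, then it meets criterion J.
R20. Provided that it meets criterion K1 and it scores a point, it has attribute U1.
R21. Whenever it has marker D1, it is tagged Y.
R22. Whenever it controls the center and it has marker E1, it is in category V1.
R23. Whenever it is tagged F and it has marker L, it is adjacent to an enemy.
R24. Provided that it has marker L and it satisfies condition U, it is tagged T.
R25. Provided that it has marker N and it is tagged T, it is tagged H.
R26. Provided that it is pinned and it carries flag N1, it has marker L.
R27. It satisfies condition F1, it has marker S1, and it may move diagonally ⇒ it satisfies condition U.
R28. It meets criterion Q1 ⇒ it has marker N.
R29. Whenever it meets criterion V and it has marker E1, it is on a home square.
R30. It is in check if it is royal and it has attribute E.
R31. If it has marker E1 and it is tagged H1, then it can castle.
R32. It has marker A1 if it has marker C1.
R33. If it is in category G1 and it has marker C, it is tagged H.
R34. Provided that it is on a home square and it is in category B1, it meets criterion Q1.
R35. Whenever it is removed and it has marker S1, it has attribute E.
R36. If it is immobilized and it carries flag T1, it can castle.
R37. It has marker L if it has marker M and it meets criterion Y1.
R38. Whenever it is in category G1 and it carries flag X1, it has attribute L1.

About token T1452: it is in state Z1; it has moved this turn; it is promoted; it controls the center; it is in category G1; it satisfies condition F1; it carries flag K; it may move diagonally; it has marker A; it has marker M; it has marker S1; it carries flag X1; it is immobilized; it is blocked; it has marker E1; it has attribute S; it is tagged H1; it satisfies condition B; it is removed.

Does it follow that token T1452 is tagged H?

Yes

By R3 (it is in state Z1): it meets criterion K1.
By R4 (it has marker A, it is removed): it scores a point.
By R8 (it carries flag K, it is removed): it carries flag W.
By R10 (it has marker M, it has attribute S): it is royal.
By R22 (it controls the center, it has marker E1): it is in category V1.
By R27 (it satisfies condition F1, it has marker S1, it may move diagonally): it satisfies condition U.
By R31 (it has marker E1, it is tagged H1): it can castle.
By R35 (it is removed, it has marker S1): it has attribute E.
By R38 (it is in category G1, it carries flag X1): it has attribute L1.
By R6 (it carries flag W, it is immobilized, it can castle): it is in category B1.
By R9 (it has attribute L1, it is blocked): it is pinned.
By R13 (it is pinned, it is blocked, it is tagged H1): it meets criterion P1.
By R14 (it meets criterion K1, it is in category V1): it meets criterion V.
By R29 (it meets criterion V, it has marker E1): it is on a home square.
By R30 (it is royal, it has attribute E): it is in check.
By R34 (it is on a home square, it is in category B1): it meets criterion Q1.
By R2 (it meets criterion P1, it scores a point, it is in check): it has marker L.
By R24 (it has marker L, it satisfies condition U): it is tagged T.
By R28 (it meets criterion Q1): it has marker N.
By R25 (it has marker N, it is tagged T): it is tagged H.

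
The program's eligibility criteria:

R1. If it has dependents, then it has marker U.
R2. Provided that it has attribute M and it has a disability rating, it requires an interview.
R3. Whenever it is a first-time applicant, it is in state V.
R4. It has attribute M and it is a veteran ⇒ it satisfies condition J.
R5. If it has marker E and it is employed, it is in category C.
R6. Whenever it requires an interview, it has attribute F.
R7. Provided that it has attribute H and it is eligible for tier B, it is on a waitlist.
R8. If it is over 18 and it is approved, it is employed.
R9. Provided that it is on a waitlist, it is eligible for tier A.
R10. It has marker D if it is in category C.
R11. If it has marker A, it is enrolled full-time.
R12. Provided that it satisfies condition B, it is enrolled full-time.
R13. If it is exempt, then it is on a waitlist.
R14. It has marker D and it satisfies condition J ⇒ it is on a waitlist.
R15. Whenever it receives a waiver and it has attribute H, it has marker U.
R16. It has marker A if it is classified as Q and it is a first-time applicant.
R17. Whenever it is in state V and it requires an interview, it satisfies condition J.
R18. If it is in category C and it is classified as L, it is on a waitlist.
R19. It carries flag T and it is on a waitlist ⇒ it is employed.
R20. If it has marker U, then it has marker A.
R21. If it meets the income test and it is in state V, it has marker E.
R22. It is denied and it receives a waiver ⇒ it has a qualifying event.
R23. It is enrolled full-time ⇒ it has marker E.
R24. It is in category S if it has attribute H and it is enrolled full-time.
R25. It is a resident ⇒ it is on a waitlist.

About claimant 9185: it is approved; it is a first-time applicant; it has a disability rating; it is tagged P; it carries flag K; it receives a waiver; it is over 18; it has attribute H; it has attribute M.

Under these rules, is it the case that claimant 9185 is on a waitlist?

By R2 (it has attribute M, it has a disability rating): it requires an interview.
By R3 (it is a first-time applicant): it is in state V.
By R8 (it is over 18, it is approved): it is employed.
By R15 (it receives a waiver, it has attribute H): it has marker U.
By R17 (it is in state V, it requires an interview): it satisfies condition J.
By R20 (it has marker U): it has marker A.
By R11 (it has marker A): it is enrolled full-time.
By R23 (it is enrolled full-time): it has marker E.
By R5 (it has marker E, it is employed): it is in category C.
By R10 (it is in category C): it has marker D.
By R14 (it has marker D, it satisfies condition J): it is on a waitlist.

Yes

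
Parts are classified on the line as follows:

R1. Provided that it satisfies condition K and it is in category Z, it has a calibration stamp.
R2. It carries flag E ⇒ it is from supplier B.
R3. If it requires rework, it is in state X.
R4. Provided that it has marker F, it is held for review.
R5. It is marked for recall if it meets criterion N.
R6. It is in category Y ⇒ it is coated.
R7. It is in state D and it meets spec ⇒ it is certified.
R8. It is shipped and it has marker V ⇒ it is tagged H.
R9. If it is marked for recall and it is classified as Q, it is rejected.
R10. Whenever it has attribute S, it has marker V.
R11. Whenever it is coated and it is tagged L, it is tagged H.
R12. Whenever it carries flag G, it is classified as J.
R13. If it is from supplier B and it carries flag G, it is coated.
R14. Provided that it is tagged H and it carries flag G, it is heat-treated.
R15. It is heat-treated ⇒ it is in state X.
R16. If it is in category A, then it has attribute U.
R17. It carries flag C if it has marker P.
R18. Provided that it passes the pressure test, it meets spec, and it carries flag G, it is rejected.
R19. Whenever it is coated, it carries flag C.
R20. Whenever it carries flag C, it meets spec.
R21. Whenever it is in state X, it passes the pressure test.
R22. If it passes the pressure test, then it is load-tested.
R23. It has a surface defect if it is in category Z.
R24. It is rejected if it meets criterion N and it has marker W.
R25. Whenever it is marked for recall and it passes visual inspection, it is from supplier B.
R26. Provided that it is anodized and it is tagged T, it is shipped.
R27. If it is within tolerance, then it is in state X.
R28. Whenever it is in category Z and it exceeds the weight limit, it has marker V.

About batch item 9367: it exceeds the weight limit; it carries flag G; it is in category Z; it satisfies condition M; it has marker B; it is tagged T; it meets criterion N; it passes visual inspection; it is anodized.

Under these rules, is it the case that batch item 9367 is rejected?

Yes

By R5 (it meets criterion N): it is marked for recall.
By R25 (it is marked for recall, it passes visual inspection): it is from supplier B.
By R26 (it is anodized, it is tagged T): it is shipped.
By R28 (it is in category Z, it exceeds the weight limit): it has marker V.
By R8 (it is shipped, it has marker V): it is tagged H.
By R13 (it is from supplier B, it carries flag G): it is coated.
By R14 (it is tagged H, it carries flag G): it is heat-treated.
By R15 (it is heat-treated): it is in state X.
By R19 (it is coated): it carries flag C.
By R20 (it carries flag C): it meets spec.
By R21 (it is in state X): it passes the pressure test.
By R18 (it passes the pressure test, it meets spec, it carries flag G): it is rejected.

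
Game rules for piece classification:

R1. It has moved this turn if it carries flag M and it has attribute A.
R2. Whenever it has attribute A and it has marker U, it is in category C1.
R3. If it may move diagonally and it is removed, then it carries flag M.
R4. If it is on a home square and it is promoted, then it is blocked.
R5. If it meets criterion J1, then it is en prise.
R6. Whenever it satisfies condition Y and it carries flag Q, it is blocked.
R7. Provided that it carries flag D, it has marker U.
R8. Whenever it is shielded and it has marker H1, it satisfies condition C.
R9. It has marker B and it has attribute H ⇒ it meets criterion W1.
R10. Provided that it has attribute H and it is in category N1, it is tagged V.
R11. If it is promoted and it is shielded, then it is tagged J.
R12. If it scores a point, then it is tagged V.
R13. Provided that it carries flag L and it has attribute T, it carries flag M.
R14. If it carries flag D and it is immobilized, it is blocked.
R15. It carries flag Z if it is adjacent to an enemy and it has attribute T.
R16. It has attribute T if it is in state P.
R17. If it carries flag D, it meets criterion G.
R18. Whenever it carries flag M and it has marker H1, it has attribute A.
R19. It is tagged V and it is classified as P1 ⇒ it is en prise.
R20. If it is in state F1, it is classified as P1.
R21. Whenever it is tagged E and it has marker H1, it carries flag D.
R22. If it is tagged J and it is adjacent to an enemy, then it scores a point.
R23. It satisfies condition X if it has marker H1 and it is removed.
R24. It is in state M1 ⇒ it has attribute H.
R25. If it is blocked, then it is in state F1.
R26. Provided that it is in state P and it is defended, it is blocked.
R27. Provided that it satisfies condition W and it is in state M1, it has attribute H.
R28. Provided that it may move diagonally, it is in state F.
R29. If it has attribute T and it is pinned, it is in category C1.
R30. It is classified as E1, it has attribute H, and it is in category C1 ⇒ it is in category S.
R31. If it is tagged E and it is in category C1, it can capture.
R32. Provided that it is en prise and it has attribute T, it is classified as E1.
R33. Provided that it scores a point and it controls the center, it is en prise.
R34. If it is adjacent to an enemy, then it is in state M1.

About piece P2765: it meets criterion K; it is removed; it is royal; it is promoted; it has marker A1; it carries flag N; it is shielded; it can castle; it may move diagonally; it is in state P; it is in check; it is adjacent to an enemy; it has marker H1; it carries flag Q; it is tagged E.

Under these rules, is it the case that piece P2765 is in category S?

No

Forward chaining from the given facts derives: carries flag M, satisfies condition C, is tagged J, has attribute T, has attribute A, carries flag D, scores a point, satisfies condition X, is in state F, is in state M1, has moved this turn, has marker U, is tagged V, carries flag Z, meets criterion G, has attribute H, is in category C1, can capture.
The only rule concluding "it is in category S" is R30, which needs "it is classified as E1"; that is never established.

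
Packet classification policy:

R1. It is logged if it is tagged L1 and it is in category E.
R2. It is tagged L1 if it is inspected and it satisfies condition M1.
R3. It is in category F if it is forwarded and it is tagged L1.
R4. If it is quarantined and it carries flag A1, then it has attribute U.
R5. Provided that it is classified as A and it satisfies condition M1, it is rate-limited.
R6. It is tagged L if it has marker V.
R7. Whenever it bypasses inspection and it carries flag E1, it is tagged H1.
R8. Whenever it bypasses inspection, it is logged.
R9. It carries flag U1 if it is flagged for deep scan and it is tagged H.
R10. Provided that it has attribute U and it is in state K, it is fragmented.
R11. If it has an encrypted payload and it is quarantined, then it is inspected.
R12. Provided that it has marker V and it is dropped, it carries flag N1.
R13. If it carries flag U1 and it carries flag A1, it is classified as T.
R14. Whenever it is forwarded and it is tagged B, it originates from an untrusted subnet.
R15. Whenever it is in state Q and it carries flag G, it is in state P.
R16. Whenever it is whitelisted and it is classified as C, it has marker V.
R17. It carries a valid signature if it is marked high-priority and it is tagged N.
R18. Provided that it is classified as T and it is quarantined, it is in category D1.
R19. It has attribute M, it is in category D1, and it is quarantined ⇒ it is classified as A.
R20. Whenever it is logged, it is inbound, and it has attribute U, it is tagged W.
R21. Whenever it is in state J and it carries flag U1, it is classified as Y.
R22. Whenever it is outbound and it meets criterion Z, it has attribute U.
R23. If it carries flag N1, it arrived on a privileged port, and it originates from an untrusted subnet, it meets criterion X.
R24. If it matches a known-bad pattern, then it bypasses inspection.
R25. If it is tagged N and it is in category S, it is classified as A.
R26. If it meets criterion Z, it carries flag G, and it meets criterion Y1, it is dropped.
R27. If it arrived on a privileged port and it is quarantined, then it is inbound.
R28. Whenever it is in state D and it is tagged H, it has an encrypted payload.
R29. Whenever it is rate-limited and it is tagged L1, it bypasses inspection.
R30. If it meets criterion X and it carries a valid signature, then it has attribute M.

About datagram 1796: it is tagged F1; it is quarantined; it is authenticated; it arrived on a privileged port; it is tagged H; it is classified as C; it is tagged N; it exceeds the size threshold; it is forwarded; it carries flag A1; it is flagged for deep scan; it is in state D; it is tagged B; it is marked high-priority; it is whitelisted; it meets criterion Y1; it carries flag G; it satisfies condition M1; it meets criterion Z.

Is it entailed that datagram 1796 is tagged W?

By R4 (it is quarantined, it carries flag A1): it has attribute U.
By R9 (it is flagged for deep scan, it is tagged H): it carries flag U1.
By R13 (it carries flag U1, it carries flag A1): it is classified as T.
By R14 (it is forwarded, it is tagged B): it originates from an untrusted subnet.
By R16 (it is whitelisted, it is classified as C): it has marker V.
By R17 (it is marked high-priority, it is tagged N): it carries a valid signature.
By R18 (it is classified as T, it is quarantined): it is in category D1.
By R26 (it meets criterion Z, it carries flag G, it meets criterion Y1): it is dropped.
By R27 (it arrived on a privileged port, it is quarantined): it is inbound.
By R28 (it is in state D, it is tagged H): it has an encrypted payload.
By R11 (it has an encrypted payload, it is quarantined): it is inspected.
By R12 (it has marker V, it is dropped): it carries flag N1.
By R23 (it carries flag N1, it arrived on a privileged port, it originates from an untrusted subnet): it meets criterion X.
By R30 (it meets criterion X, it carries a valid signature): it has attribute M.
By R2 (it is inspected, it satisfies condition M1): it is tagged L1.
By R19 (it has attribute M, it is in category D1, it is quarantined): it is classified as A.
By R5 (it is classified as A, it satisfies condition M1): it is rate-limited.
By R29 (it is rate-limited, it is tagged L1): it bypasses inspection.
By R8 (it bypasses inspection): it is logged.
By R20 (it is logged, it is inbound, it has attribute U): it is tagged W.

Yes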